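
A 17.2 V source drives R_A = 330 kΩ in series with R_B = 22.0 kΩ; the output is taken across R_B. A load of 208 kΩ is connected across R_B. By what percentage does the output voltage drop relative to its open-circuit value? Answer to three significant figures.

9.02 %

The divider's output (Thévenin) resistance is R_A‖R_B = 20.62 kΩ.
Fractional drop under load = R_th/(R_th + R_L) = 20.62 / (20.62 + 208) = 0.09021.
So the output falls by 9.02 %.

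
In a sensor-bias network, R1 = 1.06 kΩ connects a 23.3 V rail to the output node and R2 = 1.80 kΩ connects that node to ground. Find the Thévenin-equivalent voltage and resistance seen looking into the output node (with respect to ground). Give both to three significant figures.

V_th = 14.7 V, R_th = 667 Ω

V_th is the open-circuit tap voltage: 23.3 × 1.80/(1.06 + 1.80) = 14.7 V.
With the supply zeroed, R1 and R2 appear in parallel from the tap: R_th = R1‖R2 = (1.06 × 1.80)/2.860 = 667 Ω.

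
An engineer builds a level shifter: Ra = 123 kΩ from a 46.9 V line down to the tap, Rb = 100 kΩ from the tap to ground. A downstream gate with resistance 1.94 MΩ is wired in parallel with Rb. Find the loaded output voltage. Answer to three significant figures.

The load sits in parallel with Rb: Rb‖R_L = (100 × 1940) / (100 + 1940) = 95.10 kΩ.
V_out = 46.9 × 95.10 / (123 + 95.10) = 46.9 × 95.10/218.1 = 20.4 V.

V_out ≈ 20.4 V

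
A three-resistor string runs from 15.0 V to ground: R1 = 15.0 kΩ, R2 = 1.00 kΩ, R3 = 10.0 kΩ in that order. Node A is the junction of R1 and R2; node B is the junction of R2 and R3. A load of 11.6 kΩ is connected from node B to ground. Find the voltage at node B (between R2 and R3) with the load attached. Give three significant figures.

V ≈ 3.77 V

At node B, R3 is in parallel with the load: R3‖R_L = 5.370 kΩ.
Below node A the resistance is R2 + (R3‖R_L) = 6.370 kΩ, so V_A = 15.0 × 6.370/21.37 = 4.471 V.
Then V_B = V_A × (R3‖R_L)/(R2 + R3‖R_L) = 4.471 × 5.370/6.370 = 3.77 V.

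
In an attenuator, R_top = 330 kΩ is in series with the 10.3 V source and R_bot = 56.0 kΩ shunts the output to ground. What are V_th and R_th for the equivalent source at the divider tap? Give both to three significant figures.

V_th = 1.49 V, R_th = 47.9 kΩ

V_th is the open-circuit tap voltage: 10.3 × 56.0/(330 + 56.0) = 1.49 V.
With the supply zeroed, R_top and R_bot appear in parallel from the tap: R_th = R_top‖R_bot = (330 × 56.0)/386.0 = 47.9 kΩ.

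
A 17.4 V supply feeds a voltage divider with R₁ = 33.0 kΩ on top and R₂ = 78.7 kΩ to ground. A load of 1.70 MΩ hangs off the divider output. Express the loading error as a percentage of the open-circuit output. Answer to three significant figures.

The divider's output (Thévenin) resistance is R₁‖R₂ = 23.25 kΩ.
Fractional drop under load = R_th/(R_th + R_L) = 23.25 / (23.25 + 1700) = 0.01349.
So the output falls by 1.35 %.

1.35 %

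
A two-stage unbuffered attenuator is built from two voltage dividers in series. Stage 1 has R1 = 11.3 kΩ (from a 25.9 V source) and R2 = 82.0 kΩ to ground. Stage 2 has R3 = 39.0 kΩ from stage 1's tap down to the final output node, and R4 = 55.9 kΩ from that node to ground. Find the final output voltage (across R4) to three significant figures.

V_out ≈ 12.1 V

Stage 2 presents R3+R4 = 94.90 kΩ as a load on stage 1's tap.
Stage 1's lower leg becomes R2‖(R3+R4) = 43.99 kΩ, so V_mid = 25.9 × 43.99/55.29 = 20.61 V.
Stage 2 is itself unloaded: V_out = V_mid × R4/(R3+R4) = 20.61 × 55.9/94.90 = 12.1 V.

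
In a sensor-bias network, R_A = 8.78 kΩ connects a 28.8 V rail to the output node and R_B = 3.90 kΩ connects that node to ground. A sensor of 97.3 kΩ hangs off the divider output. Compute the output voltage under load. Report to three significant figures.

The load sits in parallel with R_B: R_B‖R_L = (3.90 × 97.3) / (3.90 + 97.3) = 3.750 kΩ.
V_out = 28.8 × 3.750 / (8.78 + 3.750) = 28.8 × 3.750/12.53 = 8.62 V.

V_out ≈ 8.62 V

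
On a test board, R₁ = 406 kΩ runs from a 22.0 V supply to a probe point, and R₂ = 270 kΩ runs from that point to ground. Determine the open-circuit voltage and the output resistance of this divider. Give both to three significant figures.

V_th is the open-circuit tap voltage: 22.0 × 270/(406 + 270) = 8.79 V.
With the supply zeroed, R₁ and R₂ appear in parallel from the tap: R_th = R₁‖R₂ = (406 × 270)/676.0 = 162 kΩ.

V_th = 8.79 V, R_th = 162 kΩ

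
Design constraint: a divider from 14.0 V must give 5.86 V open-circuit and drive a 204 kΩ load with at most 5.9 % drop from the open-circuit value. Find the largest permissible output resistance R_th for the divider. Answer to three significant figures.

R_th ≤ 12.8 kΩ

Loading drop = R_th/(R_th + R_L) ≤ 0.0590, so R_th ≤ R_L · ε/(1−ε) = 204 kΩ × 0.0590/0.9410 = 12.8 kΩ.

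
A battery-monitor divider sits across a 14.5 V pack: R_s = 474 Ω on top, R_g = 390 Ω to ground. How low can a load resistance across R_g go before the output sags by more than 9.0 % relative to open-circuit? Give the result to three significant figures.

R_L(min) ≈ 2.16 kΩ

Output resistance R_th = R_s‖R_g = (474 × 390)/864.0 = 214.0 Ω.
The fractional drop is R_th/(R_th + R_L); requiring this ≤ 0.0900 gives R_L ≥ R_th(1/0.0900 − 1) = 214.0 × 10.11 = 2.16 kΩ.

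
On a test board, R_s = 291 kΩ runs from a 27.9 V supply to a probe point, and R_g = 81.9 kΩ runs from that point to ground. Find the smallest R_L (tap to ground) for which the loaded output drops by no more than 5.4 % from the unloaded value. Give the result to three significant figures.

R_L(min) ≈ 1.12 MΩ

Output resistance R_th = R_s‖R_g = (291 × 81.9)/372.9 = 63.91 kΩ.
The fractional drop is R_th/(R_th + R_L); requiring this ≤ 0.0540 gives R_L ≥ R_th(1/0.0540 − 1) = 63.91 × 17.52 = 1.12 MΩ.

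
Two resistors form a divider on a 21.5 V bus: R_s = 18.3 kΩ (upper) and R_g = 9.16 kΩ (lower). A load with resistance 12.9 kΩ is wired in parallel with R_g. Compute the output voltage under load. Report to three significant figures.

V_out ≈ 4.87 V

The load sits in parallel with R_g: R_g‖R_L = (9.16 × 12.9) / (9.16 + 12.9) = 5.356 kΩ.
V_out = 21.5 × 5.356 / (18.3 + 5.356) = 21.5 × 5.356/23.66 = 4.87 V.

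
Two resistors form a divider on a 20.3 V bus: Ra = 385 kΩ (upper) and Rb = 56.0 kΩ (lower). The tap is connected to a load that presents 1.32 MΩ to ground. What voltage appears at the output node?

The load sits in parallel with Rb: Rb‖R_L = (56.0 × 1320) / (56.0 + 1320) = 53.72 kΩ.
V_out = 20.3 × 53.72 / (385 + 53.72) = 20.3 × 53.72/438.7 = 2.49 V.

V_out ≈ 2.49 V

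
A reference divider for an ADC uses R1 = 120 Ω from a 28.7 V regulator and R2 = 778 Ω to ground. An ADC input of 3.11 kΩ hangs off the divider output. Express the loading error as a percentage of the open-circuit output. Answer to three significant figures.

3.23 %

The divider's output (Thévenin) resistance is R1‖R2 = 104.0 Ω.
Fractional drop under load = R_th/(R_th + R_L) = 104.0 / (104.0 + 3110) = 0.03235.
So the output falls by 3.23 %.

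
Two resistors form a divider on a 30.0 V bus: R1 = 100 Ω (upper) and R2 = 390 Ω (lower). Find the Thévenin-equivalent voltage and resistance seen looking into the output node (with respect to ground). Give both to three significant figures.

V_th is the open-circuit tap voltage: 30.0 × 390/(100 + 390) = 23.9 V.
With the supply zeroed, R1 and R2 appear in parallel from the tap: R_th = R1‖R2 = (100 × 390)/490.0 = 79.6 Ω.

V_th = 23.9 V, R_th = 79.6 Ω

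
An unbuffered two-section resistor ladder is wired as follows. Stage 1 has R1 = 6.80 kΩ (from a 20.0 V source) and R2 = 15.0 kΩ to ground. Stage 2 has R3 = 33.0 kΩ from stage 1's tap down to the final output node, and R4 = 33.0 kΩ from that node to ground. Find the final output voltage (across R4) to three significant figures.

Stage 2 presents R3+R4 = 66.00 kΩ as a load on stage 1's tap.
Stage 1's lower leg becomes R2‖(R3+R4) = 12.22 kΩ, so V_mid = 20.0 × 12.22/19.02 = 12.85 V.
Stage 2 is itself unloaded: V_out = V_mid × R4/(R3+R4) = 12.85 × 33.0/66.00 = 6.43 V.

V_out ≈ 6.43 V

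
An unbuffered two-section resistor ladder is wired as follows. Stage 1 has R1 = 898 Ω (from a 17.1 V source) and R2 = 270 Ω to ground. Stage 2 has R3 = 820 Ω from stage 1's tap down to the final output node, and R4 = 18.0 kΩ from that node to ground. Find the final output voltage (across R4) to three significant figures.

V_out ≈ 3.74 V

Stage 2 presents R3+R4 = 18820 Ω as a load on stage 1's tap.
Stage 1's lower leg becomes R2‖(R3+R4) = 266.2 Ω, so V_mid = 17.1 × 266.2/1164 = 3.910 V.
Stage 2 is itself unloaded: V_out = V_mid × R4/(R3+R4) = 3.910 × 18000/18820 = 3.74 V.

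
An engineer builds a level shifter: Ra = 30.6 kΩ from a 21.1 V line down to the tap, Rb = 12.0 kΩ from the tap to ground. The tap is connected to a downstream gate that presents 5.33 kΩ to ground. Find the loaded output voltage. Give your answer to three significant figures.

The load sits in parallel with Rb: Rb‖R_L = (12.0 × 5.33) / (12.0 + 5.33) = 3.691 kΩ.
V_out = 21.1 × 3.691 / (30.6 + 3.691) = 21.1 × 3.691/34.29 = 2.27 V.

V_out ≈ 2.27 V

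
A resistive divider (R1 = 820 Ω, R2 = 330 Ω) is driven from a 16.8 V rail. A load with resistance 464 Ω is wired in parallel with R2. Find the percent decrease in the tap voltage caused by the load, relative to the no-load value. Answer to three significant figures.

33.6 %

The divider's output (Thévenin) resistance is R1‖R2 = 235.3 Ω.
Fractional drop under load = R_th/(R_th + R_L) = 235.3 / (235.3 + 464) = 0.3365.
So the output falls by 33.6 %.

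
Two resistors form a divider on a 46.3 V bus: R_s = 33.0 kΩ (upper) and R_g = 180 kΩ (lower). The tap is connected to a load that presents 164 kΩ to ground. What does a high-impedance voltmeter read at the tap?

V_out ≈ 33.4 V

The load sits in parallel with R_g: R_g‖R_L = (180 × 164) / (180 + 164) = 85.81 kΩ.
V_out = 46.3 × 85.81 / (33.0 + 85.81) = 46.3 × 85.81/118.8 = 33.4 V.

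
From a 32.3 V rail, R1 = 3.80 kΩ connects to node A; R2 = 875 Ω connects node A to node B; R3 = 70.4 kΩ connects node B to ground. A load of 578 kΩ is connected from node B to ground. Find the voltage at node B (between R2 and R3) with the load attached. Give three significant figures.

At node B, R3 is in parallel with the load: R3‖R_L = 62760 Ω.
Below node A the resistance is R2 + (R3‖R_L) = 63630 Ω, so V_A = 32.3 × 63630/67430 = 30.48 V.
Then V_B = V_A × (R3‖R_L)/(R2 + R3‖R_L) = 30.48 × 62760/63630 = 30.1 V.

V ≈ 30.1 V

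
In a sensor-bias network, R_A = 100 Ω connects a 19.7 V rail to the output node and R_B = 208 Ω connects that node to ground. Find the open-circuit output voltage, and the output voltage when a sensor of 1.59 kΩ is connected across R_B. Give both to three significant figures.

Open-circuit: V = 19.7 × 208/(100 + 208) = 13.3 V.
With the load, R_B becomes R_B‖R_L = 183.9 Ω, so V = 19.7 × 183.9/283.9 = 12.8 V.

Unloaded: 13.3 V; loaded: 12.8 V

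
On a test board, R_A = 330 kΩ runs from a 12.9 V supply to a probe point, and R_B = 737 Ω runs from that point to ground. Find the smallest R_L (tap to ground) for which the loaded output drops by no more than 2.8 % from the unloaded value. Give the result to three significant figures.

Output resistance R_th = R_A‖R_B = (330000 × 737)/330700 = 735.4 Ω.
The fractional drop is R_th/(R_th + R_L); requiring this ≤ 0.0280 gives R_L ≥ R_th(1/0.0280 − 1) = 735.4 × 34.71 = 25.5 kΩ.

R_L(min) ≈ 25.5 kΩ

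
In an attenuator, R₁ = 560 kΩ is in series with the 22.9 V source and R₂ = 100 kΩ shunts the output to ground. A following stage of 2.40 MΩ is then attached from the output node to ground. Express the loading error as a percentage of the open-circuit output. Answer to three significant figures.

3.41 %

The divider's output (Thévenin) resistance is R₁‖R₂ = 84.85 kΩ.
Fractional drop under load = R_th/(R_th + R_L) = 84.85 / (84.85 + 2400) = 0.03415.
So the output falls by 3.41 %.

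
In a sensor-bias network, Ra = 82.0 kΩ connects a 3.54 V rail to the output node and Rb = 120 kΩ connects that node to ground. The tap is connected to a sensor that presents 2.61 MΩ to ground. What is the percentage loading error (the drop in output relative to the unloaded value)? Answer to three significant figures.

The divider's output (Thévenin) resistance is Ra‖Rb = 48.71 kΩ.
Fractional drop under load = R_th/(R_th + R_L) = 48.71 / (48.71 + 2610) = 0.01832.
So the output falls by 1.83 %.

1.83 %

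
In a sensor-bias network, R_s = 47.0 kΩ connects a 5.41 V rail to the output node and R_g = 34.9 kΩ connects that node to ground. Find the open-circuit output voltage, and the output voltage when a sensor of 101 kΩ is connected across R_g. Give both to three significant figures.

Unloaded: 2.31 V; loaded: 1.92 V

Open-circuit: V = 5.41 × 34.9/(47.0 + 34.9) = 2.31 V.
With the load, R_g becomes R_g‖R_L = 25.94 kΩ, so V = 5.41 × 25.94/72.94 = 1.92 V.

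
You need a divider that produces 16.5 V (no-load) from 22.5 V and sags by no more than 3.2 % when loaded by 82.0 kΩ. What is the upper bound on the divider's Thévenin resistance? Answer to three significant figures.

Loading drop = R_th/(R_th + R_L) ≤ 0.0320, so R_th ≤ R_L · ε/(1−ε) = 82.0 kΩ × 0.0320/0.9680 = 2.71 kΩ.

R_th ≤ 2.71 kΩ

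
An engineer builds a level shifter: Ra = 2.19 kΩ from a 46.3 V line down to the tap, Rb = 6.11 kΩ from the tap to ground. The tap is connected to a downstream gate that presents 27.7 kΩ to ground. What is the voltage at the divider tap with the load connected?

V_out ≈ 32.2 V

The load sits in parallel with Rb: Rb‖R_L = (6.11 × 27.7) / (6.11 + 27.7) = 5.006 kΩ.
V_out = 46.3 × 5.006 / (2.19 + 5.006) = 46.3 × 5.006/7.196 = 32.2 V.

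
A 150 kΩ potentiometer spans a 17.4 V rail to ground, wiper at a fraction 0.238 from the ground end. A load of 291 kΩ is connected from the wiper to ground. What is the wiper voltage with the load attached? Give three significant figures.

V ≈ 3.79 V

The wiper splits the pot into (1−α)R = 114.3 kΩ above and αR = 35.70 kΩ below.
Lower section ‖ load = 31.80 kΩ.
V_wiper = 17.4 × 31.80/(114.3 + 31.80) = 3.79 V.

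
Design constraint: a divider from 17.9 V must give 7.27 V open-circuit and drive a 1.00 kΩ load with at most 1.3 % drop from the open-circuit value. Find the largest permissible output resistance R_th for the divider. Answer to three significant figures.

R_th ≤ 13.2 Ω

Loading drop = R_th/(R_th + R_L) ≤ 0.0130, so R_th ≤ R_L · ε/(1−ε) = 1.00 kΩ × 0.0130/0.9870 = 13.2 Ω.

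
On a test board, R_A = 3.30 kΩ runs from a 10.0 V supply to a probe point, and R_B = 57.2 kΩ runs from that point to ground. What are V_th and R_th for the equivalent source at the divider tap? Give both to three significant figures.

V_th = 9.45 V, R_th = 3.12 kΩ

V_th is the open-circuit tap voltage: 10.0 × 57.2/(3.30 + 57.2) = 9.45 V.
With the supply zeroed, R_A and R_B appear in parallel from the tap: R_th = R_A‖R_B = (3.30 × 57.2)/60.50 = 3.12 kΩ.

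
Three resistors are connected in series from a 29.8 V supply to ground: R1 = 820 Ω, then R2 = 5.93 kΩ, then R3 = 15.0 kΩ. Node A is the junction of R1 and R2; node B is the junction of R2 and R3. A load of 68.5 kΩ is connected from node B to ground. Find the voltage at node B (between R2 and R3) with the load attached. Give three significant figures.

V ≈ 19.2 V

At node B, R3 is in parallel with the load: R3‖R_L = 12310 Ω.
Below node A the resistance is R2 + (R3‖R_L) = 18240 Ω, so V_A = 29.8 × 18240/19060 = 28.52 V.
Then V_B = V_A × (R3‖R_L)/(R2 + R3‖R_L) = 28.52 × 12310/18240 = 19.2 V.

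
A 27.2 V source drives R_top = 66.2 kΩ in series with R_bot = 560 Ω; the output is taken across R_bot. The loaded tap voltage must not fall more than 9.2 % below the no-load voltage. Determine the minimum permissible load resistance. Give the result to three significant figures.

R_L(min) ≈ 5.48 kΩ

Output resistance R_th = R_top‖R_bot = (66200 × 560)/66760 = 555.3 Ω.
The fractional drop is R_th/(R_th + R_L); requiring this ≤ 0.0920 gives R_L ≥ R_th(1/0.0920 − 1) = 555.3 × 9.870 = 5.48 kΩ.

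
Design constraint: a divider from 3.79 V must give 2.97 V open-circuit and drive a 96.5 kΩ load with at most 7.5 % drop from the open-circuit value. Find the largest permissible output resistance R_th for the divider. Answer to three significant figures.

Loading drop = R_th/(R_th + R_L) ≤ 0.0750, so R_th ≤ R_L · ε/(1−ε) = 96.5 kΩ × 0.0750/0.9250 = 7.82 kΩ.

R_th ≤ 7.82 kΩ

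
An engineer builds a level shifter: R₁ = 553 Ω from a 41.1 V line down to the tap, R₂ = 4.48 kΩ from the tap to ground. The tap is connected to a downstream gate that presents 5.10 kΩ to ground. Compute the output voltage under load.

V_out ≈ 33.4 V

The load sits in parallel with R₂: R₂‖R_L = (4480 × 5100) / (4480 + 5100) = 2385 Ω.
V_out = 41.1 × 2385 / (553 + 2385) = 41.1 × 2385/2938 = 33.4 V.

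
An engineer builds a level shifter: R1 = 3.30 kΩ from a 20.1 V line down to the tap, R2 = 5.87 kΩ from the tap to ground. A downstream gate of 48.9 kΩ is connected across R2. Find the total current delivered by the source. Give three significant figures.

R2‖R_L = 5.241 kΩ, so the source sees R1 + R2‖R_L = 8.541 kΩ.
I = 20.1 V / 8.541 kΩ = 2.35 mA.

I ≈ 2.35 mA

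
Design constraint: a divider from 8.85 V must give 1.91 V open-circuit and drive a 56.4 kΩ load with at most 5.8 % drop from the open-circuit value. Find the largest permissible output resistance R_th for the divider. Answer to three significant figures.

R_th ≤ 3.47 kΩ

Loading drop = R_th/(R_th + R_L) ≤ 0.0580, so R_th ≤ R_L · ε/(1−ε) = 56.4 kΩ × 0.0580/0.9420 = 3.47 kΩ.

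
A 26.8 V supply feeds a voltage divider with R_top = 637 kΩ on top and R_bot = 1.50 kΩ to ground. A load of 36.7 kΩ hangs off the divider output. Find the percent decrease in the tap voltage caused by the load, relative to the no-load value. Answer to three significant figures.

The divider's output (Thévenin) resistance is R_top‖R_bot = 1.496 kΩ.
Fractional drop under load = R_th/(R_th + R_L) = 1.496 / (1.496 + 36.7) = 0.03918.
So the output falls by 3.92 %.

3.92 %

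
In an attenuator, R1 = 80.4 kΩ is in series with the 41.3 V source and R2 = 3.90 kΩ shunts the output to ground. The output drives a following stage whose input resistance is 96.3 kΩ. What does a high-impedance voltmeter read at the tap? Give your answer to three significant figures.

The load sits in parallel with R2: R2‖R_L = (3.90 × 96.3) / (3.90 + 96.3) = 3.748 kΩ.
V_out = 41.3 × 3.748 / (80.4 + 3.748) = 41.3 × 3.748/84.15 = 1.84 V.
(Unloaded it would have been 1.91 V.)

V_out ≈ 1.84 V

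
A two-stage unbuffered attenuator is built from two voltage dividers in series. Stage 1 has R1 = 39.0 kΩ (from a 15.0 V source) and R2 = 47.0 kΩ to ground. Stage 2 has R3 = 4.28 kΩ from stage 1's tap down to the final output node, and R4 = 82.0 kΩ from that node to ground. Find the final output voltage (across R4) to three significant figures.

V_out ≈ 6.25 V

Stage 2 presents R3+R4 = 86.28 kΩ as a load on stage 1's tap.
Stage 1's lower leg becomes R2‖(R3+R4) = 30.43 kΩ, so V_mid = 15.0 × 30.43/69.43 = 6.574 V.
Stage 2 is itself unloaded: V_out = V_mid × R4/(R3+R4) = 6.574 × 82.0/86.28 = 6.25 V.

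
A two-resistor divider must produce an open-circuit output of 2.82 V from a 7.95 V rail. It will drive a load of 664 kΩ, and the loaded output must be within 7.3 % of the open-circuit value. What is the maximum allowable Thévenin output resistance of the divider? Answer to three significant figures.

Loading drop = R_th/(R_th + R_L) ≤ 0.0730, so R_th ≤ R_L · ε/(1−ε) = 664 kΩ × 0.0730/0.9270 = 52.3 kΩ.

R_th ≤ 52.3 kΩ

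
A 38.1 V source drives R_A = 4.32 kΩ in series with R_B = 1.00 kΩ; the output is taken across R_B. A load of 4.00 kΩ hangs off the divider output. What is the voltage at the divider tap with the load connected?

The load sits in parallel with R_B: R_B‖R_L = (1.00 × 4.00) / (1.00 + 4.00) = 0.8000 kΩ.
V_out = 38.1 × 0.8000 / (4.32 + 0.8000) = 38.1 × 0.8000/5.120 = 5.95 V.
(Unloaded it would have been 7.16 V.)

V_out ≈ 5.95 V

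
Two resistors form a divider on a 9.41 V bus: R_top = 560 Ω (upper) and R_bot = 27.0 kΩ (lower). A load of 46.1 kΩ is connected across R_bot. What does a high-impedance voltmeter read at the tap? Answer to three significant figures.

V_out ≈ 9.11 V

The load sits in parallel with R_bot: R_bot‖R_L = (27000 × 46100) / (27000 + 46100) = 17030 Ω.
V_out = 9.41 × 17030 / (560 + 17030) = 9.41 × 17030/17590 = 9.11 V.
(Unloaded it would have been 9.22 V.)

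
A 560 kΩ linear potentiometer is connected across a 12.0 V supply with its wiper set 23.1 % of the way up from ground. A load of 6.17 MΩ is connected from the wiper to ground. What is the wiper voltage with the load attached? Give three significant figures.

The wiper splits the pot into (1−α)R = 430.6 kΩ above and αR = 129.4 kΩ below.
Lower section ‖ load = 126.7 kΩ.
V_wiper = 12.0 × 126.7/(430.6 + 126.7) = 2.73 V.

V ≈ 2.73 V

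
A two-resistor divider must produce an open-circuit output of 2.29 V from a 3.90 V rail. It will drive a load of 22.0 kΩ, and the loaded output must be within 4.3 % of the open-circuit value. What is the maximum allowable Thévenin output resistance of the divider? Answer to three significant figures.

Loading drop = R_th/(R_th + R_L) ≤ 0.0430, so R_th ≤ R_L · ε/(1−ε) = 22.0 kΩ × 0.0430/0.9570 = 989 Ω.
(Any R1, R2 with R2/(R1+R2) = 0.587 and R1‖R2 ≤ 989 Ω will meet the spec.)

R_th ≤ 989 Ω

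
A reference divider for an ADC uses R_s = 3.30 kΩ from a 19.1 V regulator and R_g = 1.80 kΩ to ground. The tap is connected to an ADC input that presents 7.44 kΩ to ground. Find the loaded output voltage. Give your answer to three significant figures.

V_out ≈ 5.83 V

The load sits in parallel with R_g: R_g‖R_L = (1.80 × 7.44) / (1.80 + 7.44) = 1.449 kΩ.
V_out = 19.1 × 1.449 / (3.30 + 1.449) = 19.1 × 1.449/4.749 = 5.83 V.
(Unloaded it would have been 6.74 V.)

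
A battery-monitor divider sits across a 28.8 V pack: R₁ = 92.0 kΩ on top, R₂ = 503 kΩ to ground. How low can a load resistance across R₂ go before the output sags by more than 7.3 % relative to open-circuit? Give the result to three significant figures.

R_L(min) ≈ 988 kΩ

Output resistance R_th = R₁‖R₂ = (92.0 × 503)/595.0 = 77.77 kΩ.
The fractional drop is R_th/(R_th + R_L); requiring this ≤ 0.0730 gives R_L ≥ R_th(1/0.0730 − 1) = 77.77 × 12.70 = 988 kΩ.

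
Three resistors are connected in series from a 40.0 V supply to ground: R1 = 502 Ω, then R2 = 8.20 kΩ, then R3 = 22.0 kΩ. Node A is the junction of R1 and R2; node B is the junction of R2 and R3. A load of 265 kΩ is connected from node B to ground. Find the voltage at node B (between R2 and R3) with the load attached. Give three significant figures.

At node B, R3 is in parallel with the load: R3‖R_L = 20310 Ω.
Below node A the resistance is R2 + (R3‖R_L) = 28510 Ω, so V_A = 40.0 × 28510/29020 = 39.31 V.
Then V_B = V_A × (R3‖R_L)/(R2 + R3‖R_L) = 39.31 × 20310/28510 = 28.0 V.

V ≈ 28.0 V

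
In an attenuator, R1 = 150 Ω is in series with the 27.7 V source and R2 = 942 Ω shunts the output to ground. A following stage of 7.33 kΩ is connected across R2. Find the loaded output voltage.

V_out ≈ 23.5 V

The load sits in parallel with R2: R2‖R_L = (942 × 7330) / (942 + 7330) = 834.7 Ω.
V_out = 27.7 × 834.7 / (150 + 834.7) = 27.7 × 834.7/984.7 = 23.5 V.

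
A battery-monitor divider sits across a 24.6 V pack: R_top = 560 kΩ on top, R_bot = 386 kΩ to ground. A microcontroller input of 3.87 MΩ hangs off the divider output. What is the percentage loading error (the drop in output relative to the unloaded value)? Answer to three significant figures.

The divider's output (Thévenin) resistance is R_top‖R_bot = 228.5 kΩ.
Fractional drop under load = R_th/(R_th + R_L) = 228.5 / (228.5 + 3870) = 0.05575.
So the output falls by 5.58 %.

5.58 %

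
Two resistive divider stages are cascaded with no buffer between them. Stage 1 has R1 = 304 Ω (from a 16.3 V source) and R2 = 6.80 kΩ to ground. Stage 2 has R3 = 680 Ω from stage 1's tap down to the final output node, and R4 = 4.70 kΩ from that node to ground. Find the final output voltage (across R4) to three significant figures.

Stage 2 presents R3+R4 = 5380 Ω as a load on stage 1's tap.
Stage 1's lower leg becomes R2‖(R3+R4) = 3004 Ω, so V_mid = 16.3 × 3004/3308 = 14.80 V.
Stage 2 is itself unloaded: V_out = V_mid × R4/(R3+R4) = 14.80 × 4700/5380 = 12.9 V.

V_out ≈ 12.9 V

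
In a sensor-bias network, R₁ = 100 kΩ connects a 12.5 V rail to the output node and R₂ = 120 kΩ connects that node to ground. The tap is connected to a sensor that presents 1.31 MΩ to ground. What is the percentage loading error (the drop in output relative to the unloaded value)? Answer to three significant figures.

4.00 %

The divider's output (Thévenin) resistance is R₁‖R₂ = 54.55 kΩ.
Fractional drop under load = R_th/(R_th + R_L) = 54.55 / (54.55 + 1310) = 0.03997.
So the output falls by 4.00 %.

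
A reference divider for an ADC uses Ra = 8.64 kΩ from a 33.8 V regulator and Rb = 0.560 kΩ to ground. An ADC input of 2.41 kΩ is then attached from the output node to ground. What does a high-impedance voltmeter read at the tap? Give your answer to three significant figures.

V_out ≈ 1.69 V

The load sits in parallel with Rb: Rb‖R_L = (560 × 2410) / (560 + 2410) = 454.4 Ω.
V_out = 33.8 × 454.4 / (8640 + 454.4) = 33.8 × 454.4/9094 = 1.69 V.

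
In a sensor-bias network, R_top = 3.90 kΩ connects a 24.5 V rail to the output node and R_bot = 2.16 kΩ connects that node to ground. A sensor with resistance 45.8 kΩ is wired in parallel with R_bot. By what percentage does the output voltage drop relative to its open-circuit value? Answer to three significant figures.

The divider's output (Thévenin) resistance is R_top‖R_bot = 1.390 kΩ.
Fractional drop under load = R_th/(R_th + R_L) = 1.390 / (1.390 + 45.8) = 0.02946.
So the output falls by 2.95 %.

2.95 %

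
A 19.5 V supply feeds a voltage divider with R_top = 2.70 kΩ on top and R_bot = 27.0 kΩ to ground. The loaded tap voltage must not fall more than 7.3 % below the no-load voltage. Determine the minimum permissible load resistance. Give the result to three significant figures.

R_L(min) ≈ 31.2 kΩ

Output resistance R_th = R_top‖R_bot = (2.70 × 27.0)/29.70 = 2.455 kΩ.
The fractional drop is R_th/(R_th + R_L); requiring this ≤ 0.0730 gives R_L ≥ R_th(1/0.0730 − 1) = 2.455 × 12.70 = 31.2 kΩ.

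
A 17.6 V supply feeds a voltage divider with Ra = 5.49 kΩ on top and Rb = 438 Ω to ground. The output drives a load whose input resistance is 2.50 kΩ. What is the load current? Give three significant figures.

I_L ≈ 0.448 mA

Rb‖R_L = 372.7 Ω; V_out = 17.6 × 372.7/5863 = 1.119 V.
I_L = V_out / R_L = 1.119 / 2.50 kΩ = 0.448 mA.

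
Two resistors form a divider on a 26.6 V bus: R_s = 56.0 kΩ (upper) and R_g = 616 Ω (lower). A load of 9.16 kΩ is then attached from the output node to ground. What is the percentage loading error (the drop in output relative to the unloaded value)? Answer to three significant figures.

The divider's output (Thévenin) resistance is R_s‖R_g = 609.3 Ω.
Fractional drop under load = R_th/(R_th + R_L) = 609.3 / (609.3 + 9160) = 0.06237.
So the output falls by 6.24 %.

6.24 %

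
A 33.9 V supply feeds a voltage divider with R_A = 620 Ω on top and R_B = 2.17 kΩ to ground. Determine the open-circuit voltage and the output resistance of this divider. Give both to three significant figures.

V_th = 26.4 V, R_th = 482 Ω

V_th is the open-circuit tap voltage: 33.9 × 2170/(620 + 2170) = 26.4 V.
With the supply zeroed, R_A and R_B appear in parallel from the tap: R_th = R_A‖R_B = (620 × 2170)/2790 = 482 Ω.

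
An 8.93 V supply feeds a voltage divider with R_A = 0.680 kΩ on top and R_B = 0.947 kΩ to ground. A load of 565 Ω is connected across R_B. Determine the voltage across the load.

V_out ≈ 3.06 V

The load sits in parallel with R_B: R_B‖R_L = (947 × 565) / (947 + 565) = 353.9 Ω.
V_out = 8.93 × 353.9 / (680 + 353.9) = 8.93 × 353.9/1034 = 3.06 V.
(Unloaded it would have been 5.20 V.)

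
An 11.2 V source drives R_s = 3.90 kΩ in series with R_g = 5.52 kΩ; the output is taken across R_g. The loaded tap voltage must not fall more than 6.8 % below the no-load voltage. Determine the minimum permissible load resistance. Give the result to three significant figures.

R_L(min) ≈ 31.3 kΩ

Output resistance R_th = R_s‖R_g = (3.90 × 5.52)/9.420 = 2.285 kΩ.
The fractional drop is R_th/(R_th + R_L); requiring this ≤ 0.0680 gives R_L ≥ R_th(1/0.0680 − 1) = 2.285 × 13.71 = 31.3 kΩ.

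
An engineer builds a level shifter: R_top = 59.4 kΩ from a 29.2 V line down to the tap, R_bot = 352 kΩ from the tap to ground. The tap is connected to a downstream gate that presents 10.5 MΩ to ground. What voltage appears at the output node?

The load sits in parallel with R_bot: R_bot‖R_L = (352 × 10500) / (352 + 10500) = 340.6 kΩ.
V_out = 29.2 × 340.6 / (59.4 + 340.6) = 29.2 × 340.6/400.0 = 24.9 V.
(Unloaded it would have been 25.0 V.)

V_out ≈ 24.9 V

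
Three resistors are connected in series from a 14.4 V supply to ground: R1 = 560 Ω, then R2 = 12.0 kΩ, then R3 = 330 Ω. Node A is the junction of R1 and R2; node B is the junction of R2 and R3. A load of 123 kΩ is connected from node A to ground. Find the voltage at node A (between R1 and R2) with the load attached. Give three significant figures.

Below node A the series string R2+R3 = 12330 Ω sits in parallel with the 123000 Ω load: 11210 Ω.
V_A = 14.4 × 11210/(560 + 11210) = 13.7 V.

V ≈ 13.7 V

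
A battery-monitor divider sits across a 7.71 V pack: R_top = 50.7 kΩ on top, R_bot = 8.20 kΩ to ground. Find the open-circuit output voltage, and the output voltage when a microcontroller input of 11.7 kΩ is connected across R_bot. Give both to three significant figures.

Unloaded: 1.07 V; loaded: 0.669 V

Open-circuit: V = 7.71 × 8.20/(50.7 + 8.20) = 1.07 V.
With the load, R_bot becomes R_bot‖R_L = 4.821 kΩ, so V = 7.71 × 4.821/55.52 = 0.669 V.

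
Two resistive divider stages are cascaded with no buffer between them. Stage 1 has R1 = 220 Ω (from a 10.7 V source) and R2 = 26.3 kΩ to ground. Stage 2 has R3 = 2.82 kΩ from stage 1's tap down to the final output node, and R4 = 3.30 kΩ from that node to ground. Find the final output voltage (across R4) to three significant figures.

Stage 2 presents R3+R4 = 6120 Ω as a load on stage 1's tap.
Stage 1's lower leg becomes R2‖(R3+R4) = 4965 Ω, so V_mid = 10.7 × 4965/5185 = 10.25 V.
Stage 2 is itself unloaded: V_out = V_mid × R4/(R3+R4) = 10.25 × 3300/6120 = 5.52 V.

V_out ≈ 5.52 V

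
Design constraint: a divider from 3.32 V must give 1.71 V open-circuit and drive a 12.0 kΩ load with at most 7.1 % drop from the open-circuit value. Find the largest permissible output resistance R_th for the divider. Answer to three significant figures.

R_th ≤ 917 Ω

Loading drop = R_th/(R_th + R_L) ≤ 0.0710, so R_th ≤ R_L · ε/(1−ε) = 12.0 kΩ × 0.0710/0.9290 = 917 Ω.
(Any R1, R2 with R2/(R1+R2) = 0.515 and R1‖R2 ≤ 917 Ω will meet the spec.)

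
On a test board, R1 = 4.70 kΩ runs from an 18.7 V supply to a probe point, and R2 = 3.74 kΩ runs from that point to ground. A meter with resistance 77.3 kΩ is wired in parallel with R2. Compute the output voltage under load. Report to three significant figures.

V_out ≈ 8.07 V

The load sits in parallel with R2: R2‖R_L = (3.74 × 77.3) / (3.74 + 77.3) = 3.567 kΩ.
V_out = 18.7 × 3.567 / (4.70 + 3.567) = 18.7 × 3.567/8.267 = 8.07 V.
(Unloaded it would have been 8.29 V.)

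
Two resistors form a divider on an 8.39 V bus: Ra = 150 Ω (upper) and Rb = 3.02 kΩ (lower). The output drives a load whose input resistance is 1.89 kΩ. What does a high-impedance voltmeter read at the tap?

The load sits in parallel with Rb: Rb‖R_L = (3020 × 1890) / (3020 + 1890) = 1162 Ω.
V_out = 8.39 × 1162 / (150 + 1162) = 8.39 × 1162/1312 = 7.43 V.
(Unloaded it would have been 7.99 V.)

V_out ≈ 7.43 V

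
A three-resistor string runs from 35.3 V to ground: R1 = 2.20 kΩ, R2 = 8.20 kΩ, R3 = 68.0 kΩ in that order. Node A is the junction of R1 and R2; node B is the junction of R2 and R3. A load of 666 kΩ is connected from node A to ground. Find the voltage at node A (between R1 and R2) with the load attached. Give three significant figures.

V ≈ 34.2 V

Below node A the series string R2+R3 = 76.20 kΩ sits in parallel with the 666 kΩ load: 68.38 kΩ.
V_A = 35.3 × 68.38/(2.20 + 68.38) = 34.2 V.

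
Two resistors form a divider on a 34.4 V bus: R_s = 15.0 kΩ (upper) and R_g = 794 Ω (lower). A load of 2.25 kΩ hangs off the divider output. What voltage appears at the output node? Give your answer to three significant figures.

V_out ≈ 1.30 V

The load sits in parallel with R_g: R_g‖R_L = (794 × 2250) / (794 + 2250) = 586.9 Ω.
V_out = 34.4 × 586.9 / (15000 + 586.9) = 34.4 × 586.9/15590 = 1.30 V.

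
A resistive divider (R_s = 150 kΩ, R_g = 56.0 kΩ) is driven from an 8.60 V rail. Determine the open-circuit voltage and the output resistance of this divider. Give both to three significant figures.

V_th is the open-circuit tap voltage: 8.60 × 56.0/(150 + 56.0) = 2.34 V.
With the supply zeroed, R_s and R_g appear in parallel from the tap: R_th = R_s‖R_g = (150 × 56.0)/206.0 = 40.8 kΩ.

V_th = 2.34 V, R_th = 40.8 kΩ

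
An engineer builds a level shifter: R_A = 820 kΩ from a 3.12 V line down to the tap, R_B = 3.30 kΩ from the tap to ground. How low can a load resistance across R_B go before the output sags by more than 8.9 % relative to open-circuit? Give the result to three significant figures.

R_L(min) ≈ 33.6 kΩ

Output resistance R_th = R_A‖R_B = (820 × 3.30)/823.3 = 3.287 kΩ.
The fractional drop is R_th/(R_th + R_L); requiring this ≤ 0.0890 gives R_L ≥ R_th(1/0.0890 − 1) = 3.287 × 10.24 = 33.6 kΩ.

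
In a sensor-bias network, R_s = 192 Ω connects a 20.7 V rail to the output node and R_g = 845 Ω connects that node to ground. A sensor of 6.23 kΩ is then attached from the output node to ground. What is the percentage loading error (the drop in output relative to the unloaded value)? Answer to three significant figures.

The divider's output (Thévenin) resistance is R_s‖R_g = 156.5 Ω.
Fractional drop under load = R_th/(R_th + R_L) = 156.5 / (156.5 + 6230) = 0.02450.
So the output falls by 2.45 %.

2.45 %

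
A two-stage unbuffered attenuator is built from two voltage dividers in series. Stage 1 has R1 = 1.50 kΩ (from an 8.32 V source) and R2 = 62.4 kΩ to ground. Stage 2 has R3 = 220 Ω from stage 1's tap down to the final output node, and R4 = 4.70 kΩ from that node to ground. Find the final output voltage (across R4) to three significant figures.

Stage 2 presents R3+R4 = 4920 Ω as a load on stage 1's tap.
Stage 1's lower leg becomes R2‖(R3+R4) = 4560 Ω, so V_mid = 8.32 × 4560/6060 = 6.261 V.
Stage 2 is itself unloaded: V_out = V_mid × R4/(R3+R4) = 6.261 × 4700/4920 = 5.98 V.

V_out ≈ 5.98 V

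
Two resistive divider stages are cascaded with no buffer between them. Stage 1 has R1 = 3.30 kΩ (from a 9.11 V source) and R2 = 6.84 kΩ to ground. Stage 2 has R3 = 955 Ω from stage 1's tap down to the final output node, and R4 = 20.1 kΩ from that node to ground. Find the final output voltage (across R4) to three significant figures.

V_out ≈ 5.31 V

Stage 2 presents R3+R4 = 21060 Ω as a load on stage 1's tap.
Stage 1's lower leg becomes R2‖(R3+R4) = 5163 Ω, so V_mid = 9.11 × 5163/8463 = 5.558 V.
Stage 2 is itself unloaded: V_out = V_mid × R4/(R3+R4) = 5.558 × 20100/21060 = 5.31 V.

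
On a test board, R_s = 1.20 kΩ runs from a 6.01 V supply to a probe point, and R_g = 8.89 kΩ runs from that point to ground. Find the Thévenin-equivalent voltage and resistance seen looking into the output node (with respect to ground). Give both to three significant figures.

V_th = 5.30 V, R_th = 1.06 kΩ

V_th is the open-circuit tap voltage: 6.01 × 8.89/(1.20 + 8.89) = 5.30 V.
With the supply zeroed, R_s and R_g appear in parallel from the tap: R_th = R_s‖R_g = (1.20 × 8.89)/10.09 = 1.06 kΩ.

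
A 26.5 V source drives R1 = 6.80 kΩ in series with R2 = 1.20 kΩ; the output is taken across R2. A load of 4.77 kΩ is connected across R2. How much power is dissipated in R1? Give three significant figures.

P ≈ 79.3 mW

Total resistance from the source is R1 + (R2‖R_L) = 7.759 kΩ, so I = 26.5/7.759 kΩ = 3.415 mA.
P = I²·R1 = (3.415 mA)² × 6.80 kΩ = 79.3 mW.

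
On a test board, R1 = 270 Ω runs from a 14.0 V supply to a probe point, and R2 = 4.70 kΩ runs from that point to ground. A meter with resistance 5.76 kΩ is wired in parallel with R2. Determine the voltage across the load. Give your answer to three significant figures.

The load sits in parallel with R2: R2‖R_L = (4700 × 5760) / (4700 + 5760) = 2588 Ω.
V_out = 14.0 × 2588 / (270 + 2588) = 14.0 × 2588/2858 = 12.7 V.
(Unloaded it would have been 13.2 V.)

V_out ≈ 12.7 V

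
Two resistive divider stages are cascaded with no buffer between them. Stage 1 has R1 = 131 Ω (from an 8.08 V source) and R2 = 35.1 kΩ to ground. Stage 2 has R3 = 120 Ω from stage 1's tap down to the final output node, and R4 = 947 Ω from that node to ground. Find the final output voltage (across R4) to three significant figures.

Stage 2 presents R3+R4 = 1067 Ω as a load on stage 1's tap.
Stage 1's lower leg becomes R2‖(R3+R4) = 1036 Ω, so V_mid = 8.08 × 1036/1167 = 7.173 V.
Stage 2 is itself unloaded: V_out = V_mid × R4/(R3+R4) = 7.173 × 947/1067 = 6.37 V.

V_out ≈ 6.37 V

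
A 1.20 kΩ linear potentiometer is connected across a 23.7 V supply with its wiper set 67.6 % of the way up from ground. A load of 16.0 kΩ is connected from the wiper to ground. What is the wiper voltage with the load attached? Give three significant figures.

The wiper splits the pot into (1−α)R = 388.8 Ω above and αR = 811.2 Ω below.
Lower section ‖ load = 772.1 Ω.
V_wiper = 23.7 × 772.1/(388.8 + 772.1) = 15.8 V.

V ≈ 15.8 V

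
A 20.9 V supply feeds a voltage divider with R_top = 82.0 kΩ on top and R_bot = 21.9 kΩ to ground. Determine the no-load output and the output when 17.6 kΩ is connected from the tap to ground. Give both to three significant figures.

Open-circuit: V = 20.9 × 21.9/(82.0 + 21.9) = 4.41 V.
With the load, R_bot becomes R_bot‖R_L = 9.758 kΩ, so V = 20.9 × 9.758/91.76 = 2.22 V.

Unloaded: 4.41 V; loaded: 2.22 V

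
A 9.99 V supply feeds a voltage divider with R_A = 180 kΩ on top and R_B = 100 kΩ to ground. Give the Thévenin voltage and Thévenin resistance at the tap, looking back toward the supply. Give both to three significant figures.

V_th = 3.57 V, R_th = 64.3 kΩ

V_th is the open-circuit tap voltage: 9.99 × 100/(180 + 100) = 3.57 V.
With the supply zeroed, R_A and R_B appear in parallel from the tap: R_th = R_A‖R_B = (180 × 100)/280.0 = 64.3 kΩ.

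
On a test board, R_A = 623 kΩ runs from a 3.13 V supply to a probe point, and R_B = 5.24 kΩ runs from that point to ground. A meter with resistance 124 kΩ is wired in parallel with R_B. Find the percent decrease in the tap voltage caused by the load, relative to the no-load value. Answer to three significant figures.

The divider's output (Thévenin) resistance is R_A‖R_B = 5.196 kΩ.
Fractional drop under load = R_th/(R_th + R_L) = 5.196 / (5.196 + 124) = 0.04022.
So the output falls by 4.02 %.

4.02 %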